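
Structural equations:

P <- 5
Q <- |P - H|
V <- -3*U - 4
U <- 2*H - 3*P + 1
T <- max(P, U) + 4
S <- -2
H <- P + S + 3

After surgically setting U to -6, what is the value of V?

14

Intervening sets U = -6 and removes its equation (U <- 2*H - 3*P + 1).
V = -3*U - 4  [with U=-6]  = 14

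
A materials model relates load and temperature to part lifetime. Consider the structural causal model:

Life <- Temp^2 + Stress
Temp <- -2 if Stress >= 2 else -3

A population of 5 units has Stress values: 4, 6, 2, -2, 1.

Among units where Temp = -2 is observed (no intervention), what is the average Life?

Observing Temp=-2 restricts to units where Temp's equation naturally yields -2: Stress ∈ {4, 6, 2}. In that subpopulation Life = 8, 10, 6, mean 8.

8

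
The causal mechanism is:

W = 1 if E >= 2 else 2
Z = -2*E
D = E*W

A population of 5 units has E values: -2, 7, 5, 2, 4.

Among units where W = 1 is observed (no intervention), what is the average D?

4.5

E[D|W=1] averages over only the 4 units with W=1 (E = 7, 5, 2, 4): D = 7, 5, 2, 4, mean 4.5.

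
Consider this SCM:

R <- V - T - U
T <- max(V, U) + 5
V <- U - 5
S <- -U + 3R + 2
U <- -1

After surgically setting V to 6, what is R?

Under do(V=6), the mechanism V <- U - 5 is discarded; V is fixed at 6.
T = max(V, U) + 5  [with V=6, U=-1]  = 11
R = V - T - U  [with V=6, T=11, U=-1]  = -4

-4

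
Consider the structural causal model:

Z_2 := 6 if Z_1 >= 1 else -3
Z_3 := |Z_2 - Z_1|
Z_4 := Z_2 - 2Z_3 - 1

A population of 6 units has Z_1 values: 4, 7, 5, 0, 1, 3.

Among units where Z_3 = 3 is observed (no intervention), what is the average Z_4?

E[Z_4|Z_3=3] averages over only the 2 units with Z_3=3 (Z_1 = 0, 3): Z_4 = -10, -1, mean -5.5.

-5.5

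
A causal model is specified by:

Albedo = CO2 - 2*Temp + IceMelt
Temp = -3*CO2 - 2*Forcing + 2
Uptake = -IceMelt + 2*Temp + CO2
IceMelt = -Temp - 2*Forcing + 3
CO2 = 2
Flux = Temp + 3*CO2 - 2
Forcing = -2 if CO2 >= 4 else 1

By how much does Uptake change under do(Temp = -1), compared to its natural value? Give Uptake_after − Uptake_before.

15

The intervention breaks the incoming arrows to Temp: Temp = -3*CO2 - 2*Forcing + 2 no longer applies, and Temp = -1.
Forcing = -2 if CO2 >= 4 else 1  [with CO2=2]  = 1
IceMelt = -Temp - 2*Forcing + 3  [with Temp=-1, Forcing=1]  = 2
Uptake = -IceMelt + 2*Temp + CO2  [with IceMelt=2, Temp=-1, CO2=2]  = -2
Without intervention: Forcing = -2 if CO2 >= 4 else 1  [with CO2=2]  = 1; Temp = -3*CO2 - 2*Forcing + 2  [with CO2=2, Forcing=1]  = -6; IceMelt = -Temp - 2*Forcing + 3  [with Temp=-6, Forcing=1]  = 7; Uptake = -IceMelt + 2*Temp + CO2  [with IceMelt=7, Temp=-6, CO2=2]  = -17.
Change = -2 − (-17) = 15.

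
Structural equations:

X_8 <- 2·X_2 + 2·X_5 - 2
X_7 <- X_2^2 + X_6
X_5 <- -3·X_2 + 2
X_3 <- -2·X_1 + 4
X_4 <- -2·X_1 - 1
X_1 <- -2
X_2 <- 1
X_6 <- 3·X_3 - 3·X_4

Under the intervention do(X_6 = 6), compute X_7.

7

Intervening sets X_6 = 6 and removes its equation (X_6 <- 3·X_3 - 3·X_4).
X_7 = X_2^2 + X_6  [with X_2=1, X_6=6]  = 7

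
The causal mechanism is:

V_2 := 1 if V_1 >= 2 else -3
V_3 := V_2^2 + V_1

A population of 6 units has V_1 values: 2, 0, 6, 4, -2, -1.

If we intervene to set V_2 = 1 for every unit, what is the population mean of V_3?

Under do(V_2=1), V_2's equation is replaced by V_2=1 for every unit. Per-unit V_3: 3, 1, 7, 5, -1, 0. Mean = 2.5.

2.5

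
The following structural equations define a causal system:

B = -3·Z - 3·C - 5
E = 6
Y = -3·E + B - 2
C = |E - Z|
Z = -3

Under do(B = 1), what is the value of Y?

-19

Intervening sets B = 1 and removes its equation (B = -3·Z - 3·C - 5).
Y = -3·E + B - 2  [with E=6, B=1]  = -19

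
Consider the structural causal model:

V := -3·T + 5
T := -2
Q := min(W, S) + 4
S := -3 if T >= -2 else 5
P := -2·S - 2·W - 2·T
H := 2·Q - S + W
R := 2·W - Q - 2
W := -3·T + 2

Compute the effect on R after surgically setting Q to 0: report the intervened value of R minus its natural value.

1

do(Q=0) replaces the equation Q := min(W, S) + 4 with the constant Q = 0.
W = -3·T + 2  [with T=-2]  = 8
R = 2·W - Q - 2  [with W=8, Q=0]  = 14
Without intervention: S = -3 if T >= -2 else 5  [with T=-2]  = -3; W = -3·T + 2  [with T=-2]  = 8; Q = min(W, S) + 4  [with W=8, S=-3]  = 1; R = 2·W - Q - 2  [with W=8, Q=1]  = 13.
Change = 14 − 13 = 1.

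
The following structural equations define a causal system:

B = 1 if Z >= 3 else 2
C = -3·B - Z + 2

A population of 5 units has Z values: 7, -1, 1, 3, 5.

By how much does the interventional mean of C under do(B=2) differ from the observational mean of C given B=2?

do(B=2) breaks B's dependence on Z. With B=2 fixed, C across the units is -11, -3, -5, -7, -9, mean -7.
Observing B=2 restricts to units where B's equation naturally yields 2: Z ∈ {-1, 1}. In that subpopulation C = -3, -5, mean -4.
Difference = -7 − (-4) = -3.

-3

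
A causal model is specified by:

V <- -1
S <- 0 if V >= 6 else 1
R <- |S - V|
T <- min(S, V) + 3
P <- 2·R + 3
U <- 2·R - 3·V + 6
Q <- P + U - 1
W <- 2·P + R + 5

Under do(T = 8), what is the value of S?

1

The intervention breaks the incoming arrows to T: T <- min(S, V) + 3 no longer applies, and T = 8.
Since S is not a descendant of the intervened variable, it is unaffected.
S = 0 if V >= 6 else 1  [with V=-1]  = 1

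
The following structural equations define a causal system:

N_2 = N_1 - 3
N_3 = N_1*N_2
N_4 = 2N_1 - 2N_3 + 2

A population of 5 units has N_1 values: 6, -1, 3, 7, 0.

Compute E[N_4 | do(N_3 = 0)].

8

The intervention sets N_3=0 in all 5 units regardless of N_1. Recomputing N_4 per unit gives 14, 0, 8, 16, 2; average 8.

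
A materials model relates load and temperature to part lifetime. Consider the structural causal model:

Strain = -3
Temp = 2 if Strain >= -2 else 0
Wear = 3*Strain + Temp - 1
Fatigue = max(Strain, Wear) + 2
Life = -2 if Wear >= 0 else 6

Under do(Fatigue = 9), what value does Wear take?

-10

Under do(Fatigue=9), the mechanism Fatigue = max(Strain, Wear) + 2 is discarded; Fatigue is fixed at 9.
Since Wear is not a descendant of the intervened variable, it is unaffected.
Temp = 2 if Strain >= -2 else 0  [with Strain=-3]  = 0
Wear = 3*Strain + Temp - 1  [with Strain=-3, Temp=0]  = -10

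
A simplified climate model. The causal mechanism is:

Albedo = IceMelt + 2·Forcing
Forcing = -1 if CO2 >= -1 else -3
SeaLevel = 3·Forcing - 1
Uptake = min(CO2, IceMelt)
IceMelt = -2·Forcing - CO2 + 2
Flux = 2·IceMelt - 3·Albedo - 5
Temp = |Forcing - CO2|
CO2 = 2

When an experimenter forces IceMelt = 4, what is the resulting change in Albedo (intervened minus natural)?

2

Intervening sets IceMelt = 4 and removes its equation (IceMelt = -2·Forcing - CO2 + 2).
Forcing = -1 if CO2 >= -1 else -3  [with CO2=2]  = -1
Albedo = IceMelt + 2·Forcing  [with IceMelt=4, Forcing=-1]  = 2
Without intervention: Forcing = -1 if CO2 >= -1 else -3  [with CO2=2]  = -1; IceMelt = -2·Forcing - CO2 + 2  [with Forcing=-1, CO2=2]  = 2; Albedo = IceMelt + 2·Forcing  [with IceMelt=2, Forcing=-1]  = 0.
Change = 2 − 0 = 2.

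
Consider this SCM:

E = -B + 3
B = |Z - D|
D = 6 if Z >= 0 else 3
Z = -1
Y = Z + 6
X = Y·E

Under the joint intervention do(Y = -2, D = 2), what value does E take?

0

Under do(Y = -2, D = 2), each intervened variable's structural equation is replaced by its fixed value.
B = |Z - D|  [with Z=-1, D=2]  = 3
E = -B + 3  [with B=3]  = 0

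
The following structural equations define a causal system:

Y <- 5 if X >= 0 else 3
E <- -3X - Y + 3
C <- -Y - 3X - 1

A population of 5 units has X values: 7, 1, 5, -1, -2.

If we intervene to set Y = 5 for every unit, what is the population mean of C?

Under do(Y=5), Y's equation is replaced by Y=5 for every unit. Per-unit C: -27, -9, -21, -3, 0. Mean = -12.

-12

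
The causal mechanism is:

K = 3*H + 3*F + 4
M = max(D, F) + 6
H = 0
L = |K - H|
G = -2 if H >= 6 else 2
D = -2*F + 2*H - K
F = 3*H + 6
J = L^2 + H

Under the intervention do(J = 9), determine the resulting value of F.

do(J=9) replaces the equation J = L^2 + H with the constant J = 9.
F is not downstream of the intervention, so its value is determined by the original equations.
F = 3*H + 6  [with H=0]  = 6

6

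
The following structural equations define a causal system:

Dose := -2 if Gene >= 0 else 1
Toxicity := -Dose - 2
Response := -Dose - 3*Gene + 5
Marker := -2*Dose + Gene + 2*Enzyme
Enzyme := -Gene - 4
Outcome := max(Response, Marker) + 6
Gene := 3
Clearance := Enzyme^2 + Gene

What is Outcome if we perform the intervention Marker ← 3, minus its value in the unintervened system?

do(Marker=3) replaces the equation Marker := -2*Dose + Gene + 2*Enzyme with the constant Marker = 3.
Dose = -2 if Gene >= 0 else 1  [with Gene=3]  = -2
Response = -Dose - 3*Gene + 5  [with Dose=-2, Gene=3]  = -2
Outcome = max(Response, Marker) + 6  [with Response=-2, Marker=3]  = 9
Without intervention: Dose = -2 if Gene >= 0 else 1  [with Gene=3]  = -2; Enzyme = -Gene - 4  [with Gene=3]  = -7; Marker = -2*Dose + Gene + 2*Enzyme  [with Dose=-2, Gene=3, Enzyme=-7]  = -7; Response = -Dose - 3*Gene + 5  [with Dose=-2, Gene=3]  = -2; Outcome = max(Response, Marker) + 6  [with Response=-2, Marker=-7]  = 4.
Change = 9 − 4 = 5.

5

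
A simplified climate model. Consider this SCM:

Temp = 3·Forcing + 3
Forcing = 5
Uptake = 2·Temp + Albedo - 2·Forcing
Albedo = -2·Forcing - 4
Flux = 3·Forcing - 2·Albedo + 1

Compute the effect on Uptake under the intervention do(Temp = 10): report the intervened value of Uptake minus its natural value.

do(Temp=10) replaces the equation Temp = 3·Forcing + 3 with the constant Temp = 10.
Albedo = -2·Forcing - 4  [with Forcing=5]  = -14
Uptake = 2·Temp + Albedo - 2·Forcing  [with Temp=10, Albedo=-14, Forcing=5]  = -4
Without intervention: Temp = 3·Forcing + 3  [with Forcing=5]  = 18; Albedo = -2·Forcing - 4  [with Forcing=5]  = -14; Uptake = 2·Temp + Albedo - 2·Forcing  [with Temp=18, Albedo=-14, Forcing=5]  = 12.
Change = -4 − 12 = -16.

-16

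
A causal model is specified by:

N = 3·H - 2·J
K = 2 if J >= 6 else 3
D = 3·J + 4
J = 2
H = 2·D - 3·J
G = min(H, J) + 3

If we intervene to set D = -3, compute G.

-9

do(D=-3) replaces the equation D = 3·J + 4 with the constant D = -3.
H = 2·D - 3·J  [with D=-3, J=2]  = -12
G = min(H, J) + 3  [with H=-12, J=2]  = -9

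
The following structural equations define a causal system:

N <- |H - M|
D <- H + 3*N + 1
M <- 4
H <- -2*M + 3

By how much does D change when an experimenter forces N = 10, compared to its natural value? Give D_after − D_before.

The intervention breaks the incoming arrows to N: N <- |H - M| no longer applies, and N = 10.
H = -2*M + 3  [with M=4]  = -5
D = H + 3*N + 1  [with H=-5, N=10]  = 26
Without intervention: H = -2*M + 3  [with M=4]  = -5; N = |H - M|  [with H=-5, M=4]  = 9; D = H + 3*N + 1  [with H=-5, N=9]  = 23.
Change = 26 − 23 = 3.

3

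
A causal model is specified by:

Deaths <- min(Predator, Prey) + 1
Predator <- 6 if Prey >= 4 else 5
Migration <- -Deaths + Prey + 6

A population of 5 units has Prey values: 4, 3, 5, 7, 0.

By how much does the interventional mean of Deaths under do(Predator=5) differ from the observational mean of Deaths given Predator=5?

1.9

Every unit gets Predator=5 under the intervention. Deaths values become 5, 4, 6, 6, 1; E[Deaths|do(Predator=5)] = 4.4.
Conditioning on Predator=5 selects the 2 unit(s) with Prey ∈ {3, 0}. Their Deaths values: 4, 1. Mean = 2.5.
Difference = 4.4 − 2.5 = 1.9.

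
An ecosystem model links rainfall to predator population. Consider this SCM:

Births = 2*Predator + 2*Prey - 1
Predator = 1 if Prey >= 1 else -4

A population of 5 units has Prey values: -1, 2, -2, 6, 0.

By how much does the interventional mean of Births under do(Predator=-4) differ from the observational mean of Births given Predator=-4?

The intervention sets Predator=-4 in all 5 units regardless of Prey. Recomputing Births per unit gives -11, -5, -13, 3, -9; average -7.
E[Births|Predator=-4] averages over only the 3 units with Predator=-4 (Prey = -1, -2, 0): Births = -11, -13, -9, mean -11.
Difference = -7 − (-11) = 4.

4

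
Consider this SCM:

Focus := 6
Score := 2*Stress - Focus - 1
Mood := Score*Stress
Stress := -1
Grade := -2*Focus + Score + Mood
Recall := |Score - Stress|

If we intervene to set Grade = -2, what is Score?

do(Grade=-2) replaces the equation Grade := -2*Focus + Score + Mood with the constant Grade = -2.
Score is not downstream of the intervention, so its value is determined by the original equations.
Score = 2*Stress - Focus - 1  [with Stress=-1, Focus=6]  = -9

-9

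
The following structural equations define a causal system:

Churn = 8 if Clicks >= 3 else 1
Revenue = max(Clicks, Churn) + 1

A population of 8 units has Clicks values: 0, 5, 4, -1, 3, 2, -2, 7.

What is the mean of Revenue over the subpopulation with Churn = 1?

Observing Churn=1 restricts to units where Churn's equation naturally yields 1: Clicks ∈ {0, -1, 2, -2}. In that subpopulation Revenue = 2, 2, 3, 2, mean 2.25.

2.25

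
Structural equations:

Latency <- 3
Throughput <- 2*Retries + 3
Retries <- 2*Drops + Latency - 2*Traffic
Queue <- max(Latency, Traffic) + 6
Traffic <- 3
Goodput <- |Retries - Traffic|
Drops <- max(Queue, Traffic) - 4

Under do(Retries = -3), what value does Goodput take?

Under do(Retries=-3), the mechanism Retries <- 2*Drops + Latency - 2*Traffic is discarded; Retries is fixed at -3.
Goodput = |Retries - Traffic|  [with Retries=-3, Traffic=3]  = 6

6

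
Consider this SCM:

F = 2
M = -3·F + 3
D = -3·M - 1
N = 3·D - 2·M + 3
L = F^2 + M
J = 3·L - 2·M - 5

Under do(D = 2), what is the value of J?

4

The intervention breaks the incoming arrows to D: D = -3·M - 1 no longer applies, and D = 2.
No directed path runs from D to J, so J keeps its natural value.
M = -3·F + 3  [with F=2]  = -3
L = F^2 + M  [with F=2, M=-3]  = 1
J = 3·L - 2·M - 5  [with L=1, M=-3]  = 4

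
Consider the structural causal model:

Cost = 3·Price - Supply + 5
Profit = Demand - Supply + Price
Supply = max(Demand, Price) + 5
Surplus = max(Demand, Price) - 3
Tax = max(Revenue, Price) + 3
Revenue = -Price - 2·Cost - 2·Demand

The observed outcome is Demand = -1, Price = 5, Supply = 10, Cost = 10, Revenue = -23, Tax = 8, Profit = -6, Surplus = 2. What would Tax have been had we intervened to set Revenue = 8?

The intervention breaks the incoming arrows to Revenue: Revenue = -Price - 2·Cost - 2·Demand no longer applies, and Revenue = 8.
Tax = max(Revenue, Price) + 3  [with Revenue=8, Price=5]  = 11

11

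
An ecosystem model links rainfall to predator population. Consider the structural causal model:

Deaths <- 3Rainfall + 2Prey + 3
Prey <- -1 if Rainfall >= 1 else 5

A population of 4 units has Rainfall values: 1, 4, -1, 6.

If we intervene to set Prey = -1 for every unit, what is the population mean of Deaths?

do(Prey=-1) breaks Prey's dependence on Rainfall. With Prey=-1 fixed, Deaths across the units is 4, 13, -2, 19, mean 8.5.

8.5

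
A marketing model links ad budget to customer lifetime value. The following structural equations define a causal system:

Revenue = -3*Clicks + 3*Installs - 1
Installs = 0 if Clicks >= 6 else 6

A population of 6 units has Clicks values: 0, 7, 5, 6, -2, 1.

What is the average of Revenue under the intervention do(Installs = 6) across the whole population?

The intervention sets Installs=6 in all 6 units regardless of Clicks. Recomputing Revenue per unit gives 17, -4, 2, -1, 23, 14; average 8.5.

8.5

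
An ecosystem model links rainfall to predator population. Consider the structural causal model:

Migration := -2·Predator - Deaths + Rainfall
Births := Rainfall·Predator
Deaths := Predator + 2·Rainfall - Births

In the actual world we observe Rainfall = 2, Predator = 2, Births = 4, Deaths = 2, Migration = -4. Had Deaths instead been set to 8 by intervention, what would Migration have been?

-10

Intervening sets Deaths = 8 and removes its equation (Deaths := Predator + 2·Rainfall - Births).
Migration = -2·Predator - Deaths + Rainfall  [with Predator=2, Deaths=8, Rainfall=2]  = -10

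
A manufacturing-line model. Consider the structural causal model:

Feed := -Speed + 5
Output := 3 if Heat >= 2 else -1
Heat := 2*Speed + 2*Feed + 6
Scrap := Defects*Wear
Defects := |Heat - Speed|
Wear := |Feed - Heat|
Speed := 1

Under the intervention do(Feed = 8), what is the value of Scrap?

Under do(Feed=8), the mechanism Feed := -Speed + 5 is discarded; Feed is fixed at 8.
Heat = 2*Speed + 2*Feed + 6  [with Speed=1, Feed=8]  = 24
Wear = |Feed - Heat|  [with Feed=8, Heat=24]  = 16
Defects = |Heat - Speed|  [with Heat=24, Speed=1]  = 23
Scrap = Defects*Wear  [with Defects=23, Wear=16]  = 368

368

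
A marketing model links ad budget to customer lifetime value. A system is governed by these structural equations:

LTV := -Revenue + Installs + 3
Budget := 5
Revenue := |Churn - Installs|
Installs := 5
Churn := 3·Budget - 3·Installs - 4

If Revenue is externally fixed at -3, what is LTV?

Intervening sets Revenue = -3 and removes its equation (Revenue := |Churn - Installs|).
LTV = -Revenue + Installs + 3  [with Revenue=-3, Installs=5]  = 11

11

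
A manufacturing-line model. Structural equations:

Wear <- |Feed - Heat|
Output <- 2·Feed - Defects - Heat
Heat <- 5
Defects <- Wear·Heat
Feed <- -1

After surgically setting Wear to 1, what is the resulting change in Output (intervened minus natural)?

do(Wear=1) replaces the equation Wear <- |Feed - Heat| with the constant Wear = 1.
Defects = Wear·Heat  [with Wear=1, Heat=5]  = 5
Output = 2·Feed - Defects - Heat  [with Feed=-1, Defects=5, Heat=5]  = -12
Without intervention: Wear = |Feed - Heat|  [with Feed=-1, Heat=5]  = 6; Defects = Wear·Heat  [with Wear=6, Heat=5]  = 30; Output = 2·Feed - Defects - Heat  [with Feed=-1, Defects=30, Heat=5]  = -37.
Change = -12 − (-37) = 25.

25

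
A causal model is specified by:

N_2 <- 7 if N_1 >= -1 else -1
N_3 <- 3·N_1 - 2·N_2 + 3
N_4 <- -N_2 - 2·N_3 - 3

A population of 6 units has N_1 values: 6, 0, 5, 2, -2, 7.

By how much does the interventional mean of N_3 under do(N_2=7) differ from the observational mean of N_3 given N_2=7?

do(N_2=7) breaks N_2's dependence on N_1. With N_2=7 fixed, N_3 across the units is 7, -11, 4, -5, -17, 10, mean -2.
Conditioning on N_2=7 selects the 5 unit(s) with N_1 ∈ {6, 0, 5, 2, 7}. Their N_3 values: 7, -11, 4, -5, 10. Mean = 1.
Difference = -2 − 1 = -3.

-3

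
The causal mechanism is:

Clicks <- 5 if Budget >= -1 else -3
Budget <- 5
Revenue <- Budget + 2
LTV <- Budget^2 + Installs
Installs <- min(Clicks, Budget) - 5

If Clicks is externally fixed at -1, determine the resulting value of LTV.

19

do(Clicks=-1) replaces the equation Clicks <- 5 if Budget >= -1 else -3 with the constant Clicks = -1.
Installs = min(Clicks, Budget) - 5  [with Clicks=-1, Budget=5]  = -6
LTV = Budget^2 + Installs  [with Budget=5, Installs=-6]  = 19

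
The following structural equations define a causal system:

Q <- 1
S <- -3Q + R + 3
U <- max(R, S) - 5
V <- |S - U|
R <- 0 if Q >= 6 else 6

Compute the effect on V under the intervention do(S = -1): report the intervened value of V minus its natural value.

-3

do(S=-1) replaces the equation S <- -3Q + R + 3 with the constant S = -1.
R = 0 if Q >= 6 else 6  [with Q=1]  = 6
U = max(R, S) - 5  [with R=6, S=-1]  = 1
V = |S - U|  [with S=-1, U=1]  = 2
Without intervention: R = 0 if Q >= 6 else 6  [with Q=1]  = 6; S = -3Q + R + 3  [with Q=1, R=6]  = 6; U = max(R, S) - 5  [with R=6, S=6]  = 1; V = |S - U|  [with S=6, U=1]  = 5.
Change = 2 − 5 = -3.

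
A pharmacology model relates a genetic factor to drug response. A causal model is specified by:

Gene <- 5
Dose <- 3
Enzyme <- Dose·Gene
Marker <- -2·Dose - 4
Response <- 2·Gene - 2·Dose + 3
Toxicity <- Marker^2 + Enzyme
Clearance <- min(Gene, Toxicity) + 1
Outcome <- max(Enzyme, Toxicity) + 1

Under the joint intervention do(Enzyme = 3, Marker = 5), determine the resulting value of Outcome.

The joint intervention fixes Enzyme = 3, Marker = 5, removing each variable's own equation.
Toxicity = Marker^2 + Enzyme  [with Marker=5, Enzyme=3]  = 28
Outcome = max(Enzyme, Toxicity) + 1  [with Enzyme=3, Toxicity=28]  = 29

29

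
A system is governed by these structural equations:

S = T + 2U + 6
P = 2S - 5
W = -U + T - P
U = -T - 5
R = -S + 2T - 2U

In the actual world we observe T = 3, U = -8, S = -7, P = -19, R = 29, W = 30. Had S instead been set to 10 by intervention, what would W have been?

-4

The intervention breaks the incoming arrows to S: S = T + 2U + 6 no longer applies, and S = 10.
U = -T - 5  [with T=3]  = -8
P = 2S - 5  [with S=10]  = 15
W = -U + T - P  [with U=-8, T=3, P=15]  = -4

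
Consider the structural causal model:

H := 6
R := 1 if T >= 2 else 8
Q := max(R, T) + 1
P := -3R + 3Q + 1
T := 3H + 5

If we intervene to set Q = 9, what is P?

Intervening sets Q = 9 and removes its equation (Q := max(R, T) + 1).
T = 3H + 5  [with H=6]  = 23
R = 1 if T >= 2 else 8  [with T=23]  = 1
P = -3R + 3Q + 1  [with R=1, Q=9]  = 25

25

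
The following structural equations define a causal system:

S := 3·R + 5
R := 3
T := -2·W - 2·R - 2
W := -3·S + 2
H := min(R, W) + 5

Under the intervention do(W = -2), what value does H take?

do(W=-2) replaces the equation W := -3·S + 2 with the constant W = -2.
H = min(R, W) + 5  [with R=3, W=-2]  = 3

3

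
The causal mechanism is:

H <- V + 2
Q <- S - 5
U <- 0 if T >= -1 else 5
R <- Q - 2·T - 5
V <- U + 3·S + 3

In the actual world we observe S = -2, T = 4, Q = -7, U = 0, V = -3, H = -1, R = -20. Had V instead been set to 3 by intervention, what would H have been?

5

The intervention breaks the incoming arrows to V: V <- U + 3·S + 3 no longer applies, and V = 3.
H = V + 2  [with V=3]  = 5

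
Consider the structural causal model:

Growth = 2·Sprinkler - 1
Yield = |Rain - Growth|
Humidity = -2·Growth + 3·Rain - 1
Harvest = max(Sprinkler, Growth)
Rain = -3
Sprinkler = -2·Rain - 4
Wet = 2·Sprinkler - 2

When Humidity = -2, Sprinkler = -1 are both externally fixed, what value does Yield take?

The joint intervention fixes Humidity = -2, Sprinkler = -1, removing each variable's own equation.
Growth = 2·Sprinkler - 1  [with Sprinkler=-1]  = -3
Yield = |Rain - Growth|  [with Rain=-3, Growth=-3]  = 0

0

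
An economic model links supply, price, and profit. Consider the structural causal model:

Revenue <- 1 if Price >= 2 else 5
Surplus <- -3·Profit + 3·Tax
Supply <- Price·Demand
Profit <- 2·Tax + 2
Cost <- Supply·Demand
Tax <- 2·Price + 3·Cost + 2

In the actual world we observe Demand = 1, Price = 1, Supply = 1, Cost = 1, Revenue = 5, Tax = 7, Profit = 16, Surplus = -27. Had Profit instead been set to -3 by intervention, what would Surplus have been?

30

do(Profit=-3) replaces the equation Profit <- 2·Tax + 2 with the constant Profit = -3.
Supply = Price·Demand  [with Price=1, Demand=1]  = 1
Cost = Supply·Demand  [with Supply=1, Demand=1]  = 1
Tax = 2·Price + 3·Cost + 2  [with Price=1, Cost=1]  = 7
Surplus = -3·Profit + 3·Tax  [with Profit=-3, Tax=7]  = 30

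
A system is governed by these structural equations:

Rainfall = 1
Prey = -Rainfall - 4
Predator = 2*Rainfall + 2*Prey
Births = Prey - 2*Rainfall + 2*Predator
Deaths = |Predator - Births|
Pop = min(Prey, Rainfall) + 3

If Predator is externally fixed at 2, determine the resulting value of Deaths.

5

do(Predator=2) replaces the equation Predator = 2*Rainfall + 2*Prey with the constant Predator = 2.
Prey = -Rainfall - 4  [with Rainfall=1]  = -5
Births = Prey - 2*Rainfall + 2*Predator  [with Prey=-5, Rainfall=1, Predator=2]  = -3
Deaths = |Predator - Births|  [with Predator=2, Births=-3]  = 5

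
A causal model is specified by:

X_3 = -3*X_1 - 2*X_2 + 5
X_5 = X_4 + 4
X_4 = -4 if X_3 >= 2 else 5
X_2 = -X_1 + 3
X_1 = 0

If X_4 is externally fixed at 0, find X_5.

Intervening sets X_4 = 0 and removes its equation (X_4 = -4 if X_3 >= 2 else 5).
X_5 = X_4 + 4  [with X_4=0]  = 4

4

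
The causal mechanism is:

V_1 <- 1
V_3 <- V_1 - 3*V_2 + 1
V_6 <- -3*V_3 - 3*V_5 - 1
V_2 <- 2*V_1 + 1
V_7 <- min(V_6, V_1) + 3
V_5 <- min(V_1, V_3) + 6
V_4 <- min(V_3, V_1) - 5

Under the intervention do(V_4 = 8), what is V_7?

The intervention breaks the incoming arrows to V_4: V_4 <- min(V_3, V_1) - 5 no longer applies, and V_4 = 8.
No directed path runs from V_4 to V_7, so V_7 keeps its natural value.
V_2 = 2*V_1 + 1  [with V_1=1]  = 3
V_3 = V_1 - 3*V_2 + 1  [with V_1=1, V_2=3]  = -7
V_5 = min(V_1, V_3) + 6  [with V_1=1, V_3=-7]  = -1
V_6 = -3*V_3 - 3*V_5 - 1  [with V_3=-7, V_5=-1]  = 23
V_7 = min(V_6, V_1) + 3  [with V_6=23, V_1=1]  = 4

4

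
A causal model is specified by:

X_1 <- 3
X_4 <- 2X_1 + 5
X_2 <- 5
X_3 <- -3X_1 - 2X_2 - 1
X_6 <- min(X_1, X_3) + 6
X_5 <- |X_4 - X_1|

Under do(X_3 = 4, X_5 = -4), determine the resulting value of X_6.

9

Setting X_3 = 4, X_5 = -4 by intervention discards those variables' equations.
X_6 = min(X_1, X_3) + 6  [with X_1=3, X_3=4]  = 9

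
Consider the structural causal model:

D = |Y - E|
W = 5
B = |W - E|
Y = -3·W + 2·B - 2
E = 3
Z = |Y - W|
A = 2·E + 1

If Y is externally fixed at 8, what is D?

Under do(Y=8), the mechanism Y = -3·W + 2·B - 2 is discarded; Y is fixed at 8.
D = |Y - E|  [with Y=8, E=3]  = 5

5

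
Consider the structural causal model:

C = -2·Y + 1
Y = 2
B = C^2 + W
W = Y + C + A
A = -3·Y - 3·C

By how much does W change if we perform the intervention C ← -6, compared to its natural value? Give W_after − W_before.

Under do(C=-6), the mechanism C = -2·Y + 1 is discarded; C is fixed at -6.
A = -3·Y - 3·C  [with Y=2, C=-6]  = 12
W = Y + C + A  [with Y=2, C=-6, A=12]  = 8
Without intervention: C = -2·Y + 1  [with Y=2]  = -3; A = -3·Y - 3·C  [with Y=2, C=-3]  = 3; W = Y + C + A  [with Y=2, C=-3, A=3]  = 2.
Change = 8 − 2 = 6.

6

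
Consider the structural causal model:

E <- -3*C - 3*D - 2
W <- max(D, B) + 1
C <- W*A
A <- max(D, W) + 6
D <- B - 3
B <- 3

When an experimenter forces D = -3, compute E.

-113

Under do(D=-3), the mechanism D <- B - 3 is discarded; D is fixed at -3.
W = max(D, B) + 1  [with D=-3, B=3]  = 4
A = max(D, W) + 6  [with D=-3, W=4]  = 10
C = W*A  [with W=4, A=10]  = 40
E = -3*C - 3*D - 2  [with C=40, D=-3]  = -113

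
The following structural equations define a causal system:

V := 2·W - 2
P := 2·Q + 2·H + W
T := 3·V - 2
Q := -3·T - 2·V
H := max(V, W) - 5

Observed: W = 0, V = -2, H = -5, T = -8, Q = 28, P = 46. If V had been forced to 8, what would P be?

Under do(V=8), the mechanism V := 2·W - 2 is discarded; V is fixed at 8.
H = max(V, W) - 5  [with V=8, W=0]  = 3
T = 3·V - 2  [with V=8]  = 22
Q = -3·T - 2·V  [with T=22, V=8]  = -82
P = 2·Q + 2·H + W  [with Q=-82, H=3, W=0]  = -158

-158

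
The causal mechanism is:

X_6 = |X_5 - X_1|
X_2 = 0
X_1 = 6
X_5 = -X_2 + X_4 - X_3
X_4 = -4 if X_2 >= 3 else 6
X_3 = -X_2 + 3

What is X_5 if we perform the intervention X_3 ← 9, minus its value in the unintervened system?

-6

do(X_3=9) replaces the equation X_3 = -X_2 + 3 with the constant X_3 = 9.
X_4 = -4 if X_2 >= 3 else 6  [with X_2=0]  = 6
X_5 = -X_2 + X_4 - X_3  [with X_2=0, X_4=6, X_3=9]  = -3
Without intervention: X_3 = -X_2 + 3  [with X_2=0]  = 3; X_4 = -4 if X_2 >= 3 else 6  [with X_2=0]  = 6; X_5 = -X_2 + X_4 - X_3  [with X_2=0, X_4=6, X_3=3]  = 3.
Change = -3 − 3 = -6.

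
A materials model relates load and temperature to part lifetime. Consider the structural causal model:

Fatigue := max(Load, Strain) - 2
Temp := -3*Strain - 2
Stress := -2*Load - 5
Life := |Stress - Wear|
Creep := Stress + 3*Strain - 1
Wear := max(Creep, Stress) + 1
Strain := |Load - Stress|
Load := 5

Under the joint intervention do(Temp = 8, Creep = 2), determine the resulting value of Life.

The joint intervention fixes Temp = 8, Creep = 2, removing each variable's own equation.
Stress = -2*Load - 5  [with Load=5]  = -15
Wear = max(Creep, Stress) + 1  [with Creep=2, Stress=-15]  = 3
Life = |Stress - Wear|  [with Stress=-15, Wear=3]  = 18

18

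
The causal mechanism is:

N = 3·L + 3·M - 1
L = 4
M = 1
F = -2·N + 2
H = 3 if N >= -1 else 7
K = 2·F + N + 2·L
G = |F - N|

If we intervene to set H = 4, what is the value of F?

The intervention breaks the incoming arrows to H: H = 3 if N >= -1 else 7 no longer applies, and H = 4.
Since F is not a descendant of the intervened variable, it is unaffected.
N = 3·L + 3·M - 1  [with L=4, M=1]  = 14
F = -2·N + 2  [with N=14]  = -26

-26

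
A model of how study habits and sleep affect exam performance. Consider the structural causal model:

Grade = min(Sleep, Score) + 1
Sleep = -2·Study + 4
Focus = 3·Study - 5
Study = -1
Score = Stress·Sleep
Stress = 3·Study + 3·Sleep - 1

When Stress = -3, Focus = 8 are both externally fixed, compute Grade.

-17

Setting Stress = -3, Focus = 8 by intervention discards those variables' equations.
Sleep = -2·Study + 4  [with Study=-1]  = 6
Score = Stress·Sleep  [with Stress=-3, Sleep=6]  = -18
Grade = min(Sleep, Score) + 1  [with Sleep=6, Score=-18]  = -17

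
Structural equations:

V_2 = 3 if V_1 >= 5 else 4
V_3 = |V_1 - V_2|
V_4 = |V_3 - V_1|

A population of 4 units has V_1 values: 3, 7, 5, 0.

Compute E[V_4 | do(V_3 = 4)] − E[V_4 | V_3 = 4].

do(V_3=4) breaks V_3's dependence on V_1. With V_3=4 fixed, V_4 across the units is 1, 3, 1, 4, mean 2.25.
Conditioning on V_3=4 selects the 2 unit(s) with V_1 ∈ {7, 0}. Their V_4 values: 3, 4. Mean = 3.5.
Difference = 2.25 − 3.5 = -1.25.

-1.25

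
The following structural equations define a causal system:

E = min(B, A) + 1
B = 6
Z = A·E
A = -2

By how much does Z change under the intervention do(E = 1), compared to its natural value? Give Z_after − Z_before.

-4

The intervention breaks the incoming arrows to E: E = min(B, A) + 1 no longer applies, and E = 1.
Z = A·E  [with A=-2, E=1]  = -2
Without intervention: E = min(B, A) + 1  [with B=6, A=-2]  = -1; Z = A·E  [with A=-2, E=-1]  = 2.
Change = -2 − 2 = -4.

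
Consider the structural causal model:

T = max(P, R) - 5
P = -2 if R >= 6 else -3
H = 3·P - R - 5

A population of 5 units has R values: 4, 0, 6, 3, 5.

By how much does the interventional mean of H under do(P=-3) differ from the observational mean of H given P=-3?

do(P=-3) breaks P's dependence on R. With P=-3 fixed, H across the units is -18, -14, -20, -17, -19, mean -17.6.
E[H|P=-3] averages over only the 4 units with P=-3 (R = 4, 0, 3, 5): H = -18, -14, -17, -19, mean -17.
Difference = -17.6 − (-17) = -0.6.

-0.6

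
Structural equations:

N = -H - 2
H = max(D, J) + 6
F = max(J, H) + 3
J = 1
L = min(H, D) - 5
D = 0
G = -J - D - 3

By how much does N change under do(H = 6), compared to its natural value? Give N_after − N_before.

1

Intervening sets H = 6 and removes its equation (H = max(D, J) + 6).
N = -H - 2  [with H=6]  = -8
Without intervention: H = max(D, J) + 6  [with D=0, J=1]  = 7; N = -H - 2  [with H=7]  = -9.
Change = -8 − (-9) = 1.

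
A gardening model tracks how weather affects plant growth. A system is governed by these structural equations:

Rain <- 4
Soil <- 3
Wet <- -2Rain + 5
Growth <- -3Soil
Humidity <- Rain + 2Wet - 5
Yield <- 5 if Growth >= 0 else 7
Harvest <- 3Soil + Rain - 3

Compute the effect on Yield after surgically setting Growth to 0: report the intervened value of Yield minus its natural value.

Under do(Growth=0), the mechanism Growth <- -3Soil is discarded; Growth is fixed at 0.
Yield = 5 if Growth >= 0 else 7  [with Growth=0]  = 5
Without intervention: Growth = -3Soil  [with Soil=3]  = -9; Yield = 5 if Growth >= 0 else 7  [with Growth=-9]  = 7.
Change = 5 − 7 = -2.

-2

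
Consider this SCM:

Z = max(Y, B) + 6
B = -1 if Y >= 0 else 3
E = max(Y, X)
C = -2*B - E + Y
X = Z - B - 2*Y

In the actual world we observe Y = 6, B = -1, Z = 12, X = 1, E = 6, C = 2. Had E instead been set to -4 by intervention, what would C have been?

The intervention breaks the incoming arrows to E: E = max(Y, X) no longer applies, and E = -4.
B = -1 if Y >= 0 else 3  [with Y=6]  = -1
C = -2*B - E + Y  [with B=-1, E=-4, Y=6]  = 12

12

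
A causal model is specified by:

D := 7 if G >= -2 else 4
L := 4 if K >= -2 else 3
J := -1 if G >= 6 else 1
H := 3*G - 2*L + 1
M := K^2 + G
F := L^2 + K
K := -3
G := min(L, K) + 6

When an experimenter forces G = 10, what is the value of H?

do(G=10) replaces the equation G := min(L, K) + 6 with the constant G = 10.
L = 4 if K >= -2 else 3  [with K=-3]  = 3
H = 3*G - 2*L + 1  [with G=10, L=3]  = 25

25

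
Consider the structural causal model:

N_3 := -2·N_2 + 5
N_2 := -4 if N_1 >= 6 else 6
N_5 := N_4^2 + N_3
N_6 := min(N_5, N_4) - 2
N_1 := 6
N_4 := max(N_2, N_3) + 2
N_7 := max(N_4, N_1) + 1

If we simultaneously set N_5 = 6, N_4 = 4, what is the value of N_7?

Setting N_5 = 6, N_4 = 4 by intervention discards those variables' equations.
N_7 = max(N_4, N_1) + 1  [with N_4=4, N_1=6]  = 7

7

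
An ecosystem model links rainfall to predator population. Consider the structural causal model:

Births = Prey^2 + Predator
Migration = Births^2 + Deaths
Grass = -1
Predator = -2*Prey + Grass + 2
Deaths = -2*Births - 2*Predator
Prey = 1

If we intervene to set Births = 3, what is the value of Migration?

5

Under do(Births=3), the mechanism Births = Prey^2 + Predator is discarded; Births is fixed at 3.
Predator = -2*Prey + Grass + 2  [with Prey=1, Grass=-1]  = -1
Deaths = -2*Births - 2*Predator  [with Births=3, Predator=-1]  = -4
Migration = Births^2 + Deaths  [with Births=3, Deaths=-4]  = 5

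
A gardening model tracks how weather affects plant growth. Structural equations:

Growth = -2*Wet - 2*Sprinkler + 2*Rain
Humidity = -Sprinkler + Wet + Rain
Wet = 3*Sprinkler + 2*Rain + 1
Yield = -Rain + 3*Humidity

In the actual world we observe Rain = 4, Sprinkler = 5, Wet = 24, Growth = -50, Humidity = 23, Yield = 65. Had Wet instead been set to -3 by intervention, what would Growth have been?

The intervention breaks the incoming arrows to Wet: Wet = 3*Sprinkler + 2*Rain + 1 no longer applies, and Wet = -3.
Growth = -2*Wet - 2*Sprinkler + 2*Rain  [with Wet=-3, Sprinkler=5, Rain=4]  = 4

4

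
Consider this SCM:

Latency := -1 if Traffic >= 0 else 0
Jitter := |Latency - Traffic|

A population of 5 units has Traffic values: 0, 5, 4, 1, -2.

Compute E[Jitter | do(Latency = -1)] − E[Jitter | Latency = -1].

-0.5

Every unit gets Latency=-1 under the intervention. Jitter values become 1, 6, 5, 2, 1; E[Jitter|do(Latency=-1)] = 3.
Conditioning on Latency=-1 selects the 4 unit(s) with Traffic ∈ {0, 5, 4, 1}. Their Jitter values: 1, 6, 5, 2. Mean = 3.5.
Difference = 3 − 3.5 = -0.5.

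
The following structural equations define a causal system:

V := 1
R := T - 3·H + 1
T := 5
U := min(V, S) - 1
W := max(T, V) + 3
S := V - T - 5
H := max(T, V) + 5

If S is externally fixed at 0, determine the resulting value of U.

-1

The intervention breaks the incoming arrows to S: S := V - T - 5 no longer applies, and S = 0.
U = min(V, S) - 1  [with V=1, S=0]  = -1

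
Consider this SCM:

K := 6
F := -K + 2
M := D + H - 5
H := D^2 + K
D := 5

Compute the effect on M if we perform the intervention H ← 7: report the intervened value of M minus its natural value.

The intervention breaks the incoming arrows to H: H := D^2 + K no longer applies, and H = 7.
M = D + H - 5  [with D=5, H=7]  = 7
Without intervention: H = D^2 + K  [with D=5, K=6]  = 31; M = D + H - 5  [with D=5, H=31]  = 31.
Change = 7 − 31 = -24.

-24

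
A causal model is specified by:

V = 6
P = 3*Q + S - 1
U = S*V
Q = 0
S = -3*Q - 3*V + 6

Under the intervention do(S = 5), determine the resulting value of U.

The intervention breaks the incoming arrows to S: S = -3*Q - 3*V + 6 no longer applies, and S = 5.
U = S*V  [with S=5, V=6]  = 30

30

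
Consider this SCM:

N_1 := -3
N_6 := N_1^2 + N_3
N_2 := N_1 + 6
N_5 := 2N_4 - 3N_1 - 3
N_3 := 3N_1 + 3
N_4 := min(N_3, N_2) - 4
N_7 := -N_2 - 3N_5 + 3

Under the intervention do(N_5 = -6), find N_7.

18

Under do(N_5=-6), the mechanism N_5 := 2N_4 - 3N_1 - 3 is discarded; N_5 is fixed at -6.
N_2 = N_1 + 6  [with N_1=-3]  = 3
N_7 = -N_2 - 3N_5 + 3  [with N_2=3, N_5=-6]  = 18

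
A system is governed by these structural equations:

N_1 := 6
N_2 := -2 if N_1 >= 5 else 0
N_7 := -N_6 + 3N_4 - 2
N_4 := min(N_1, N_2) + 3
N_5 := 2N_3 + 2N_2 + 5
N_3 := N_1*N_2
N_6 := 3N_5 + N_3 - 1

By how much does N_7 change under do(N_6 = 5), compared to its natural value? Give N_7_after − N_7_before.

Intervening sets N_6 = 5 and removes its equation (N_6 := 3N_5 + N_3 - 1).
N_2 = -2 if N_1 >= 5 else 0  [with N_1=6]  = -2
N_4 = min(N_1, N_2) + 3  [with N_1=6, N_2=-2]  = 1
N_7 = -N_6 + 3N_4 - 2  [with N_6=5, N_4=1]  = -4
Without intervention: N_2 = -2 if N_1 >= 5 else 0  [with N_1=6]  = -2; N_3 = N_1*N_2  [with N_1=6, N_2=-2]  = -12; N_4 = min(N_1, N_2) + 3  [with N_1=6, N_2=-2]  = 1; N_5 = 2N_3 + 2N_2 + 5  [with N_3=-12, N_2=-2]  = -23; N_6 = 3N_5 + N_3 - 1  [with N_5=-23, N_3=-12]  = -82; N_7 = -N_6 + 3N_4 - 2  [with N_6=-82, N_4=1]  = 83.
Change = -4 − 83 = -87.

-87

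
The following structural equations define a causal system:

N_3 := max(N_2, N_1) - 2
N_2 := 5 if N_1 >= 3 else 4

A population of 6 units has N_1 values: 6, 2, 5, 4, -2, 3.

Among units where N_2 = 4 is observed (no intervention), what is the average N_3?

2

E[N_3|N_2=4] averages over only the 2 units with N_2=4 (N_1 = 2, -2): N_3 = 2, 2, mean 2.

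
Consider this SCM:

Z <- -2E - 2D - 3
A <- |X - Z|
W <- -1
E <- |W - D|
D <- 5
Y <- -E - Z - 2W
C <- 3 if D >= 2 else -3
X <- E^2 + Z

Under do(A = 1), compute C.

do(A=1) replaces the equation A <- |X - Z| with the constant A = 1.
C is not downstream of the intervention, so its value is determined by the original equations.
C = 3 if D >= 2 else -3  [with D=5]  = 3

3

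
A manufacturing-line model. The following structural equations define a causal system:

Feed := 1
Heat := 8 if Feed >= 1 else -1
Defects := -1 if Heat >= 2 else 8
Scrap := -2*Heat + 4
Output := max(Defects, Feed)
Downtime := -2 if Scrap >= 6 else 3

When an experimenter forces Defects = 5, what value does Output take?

do(Defects=5) replaces the equation Defects := -1 if Heat >= 2 else 8 with the constant Defects = 5.
Output = max(Defects, Feed)  [with Defects=5, Feed=1]  = 5

5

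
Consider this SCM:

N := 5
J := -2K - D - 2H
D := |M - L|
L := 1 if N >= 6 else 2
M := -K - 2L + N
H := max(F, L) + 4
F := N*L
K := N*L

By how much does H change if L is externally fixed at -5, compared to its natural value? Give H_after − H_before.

Under do(L=-5), the mechanism L := 1 if N >= 6 else 2 is discarded; L is fixed at -5.
F = N*L  [with N=5, L=-5]  = -25
H = max(F, L) + 4  [with F=-25, L=-5]  = -1
Without intervention: L = 1 if N >= 6 else 2  [with N=5]  = 2; F = N*L  [with N=5, L=2]  = 10; H = max(F, L) + 4  [with F=10, L=2]  = 14.
Change = -1 − 14 = -15.

-15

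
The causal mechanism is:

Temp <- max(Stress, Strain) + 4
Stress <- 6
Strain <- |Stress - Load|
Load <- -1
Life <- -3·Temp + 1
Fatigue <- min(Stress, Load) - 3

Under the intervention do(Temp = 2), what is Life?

-5

Under do(Temp=2), the mechanism Temp <- max(Stress, Strain) + 4 is discarded; Temp is fixed at 2.
Life = -3·Temp + 1  [with Temp=2]  = -5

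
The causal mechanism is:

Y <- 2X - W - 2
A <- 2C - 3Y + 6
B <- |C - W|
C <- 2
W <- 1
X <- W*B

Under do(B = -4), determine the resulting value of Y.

do(B=-4) replaces the equation B <- |C - W| with the constant B = -4.
X = W*B  [with W=1, B=-4]  = -4
Y = 2X - W - 2  [with X=-4, W=1]  = -11

-11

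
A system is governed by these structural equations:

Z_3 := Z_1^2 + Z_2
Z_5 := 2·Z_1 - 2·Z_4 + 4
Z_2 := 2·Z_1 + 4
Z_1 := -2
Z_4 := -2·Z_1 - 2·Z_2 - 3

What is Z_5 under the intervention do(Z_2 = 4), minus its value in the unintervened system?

do(Z_2=4) replaces the equation Z_2 := 2·Z_1 + 4 with the constant Z_2 = 4.
Z_4 = -2·Z_1 - 2·Z_2 - 3  [with Z_1=-2, Z_2=4]  = -7
Z_5 = 2·Z_1 - 2·Z_4 + 4  [with Z_1=-2, Z_4=-7]  = 14
Without intervention: Z_2 = 2·Z_1 + 4  [with Z_1=-2]  = 0; Z_4 = -2·Z_1 - 2·Z_2 - 3  [with Z_1=-2, Z_2=0]  = 1; Z_5 = 2·Z_1 - 2·Z_4 + 4  [with Z_1=-2, Z_4=1]  = -2.
Change = 14 − (-2) = 16.

16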